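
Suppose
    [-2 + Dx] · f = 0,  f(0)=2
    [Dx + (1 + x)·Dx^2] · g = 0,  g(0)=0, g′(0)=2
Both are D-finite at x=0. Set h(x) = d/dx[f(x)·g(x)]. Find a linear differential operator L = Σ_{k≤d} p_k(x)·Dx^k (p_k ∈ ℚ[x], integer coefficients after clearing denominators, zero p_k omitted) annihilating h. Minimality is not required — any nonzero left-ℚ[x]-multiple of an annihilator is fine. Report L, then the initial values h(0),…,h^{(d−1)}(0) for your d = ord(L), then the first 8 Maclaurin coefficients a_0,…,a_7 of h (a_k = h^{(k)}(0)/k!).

f: a_k = 2, 4, 4, 8/3, 4/3, 8/15, 8/45, 16/315, …
g: a_k = 0, 2, -1, 2/3, -1/2, 2/5, -1/3, 2/7, …
L₀ := L_f ⊗_s L_g (sym. prod.), ord ≤ 2.
h₀' ⇒ L via d/dx closure of L₀.
L = (4 + 8·x + 8·x^2) + (-4 - 10·x - 8·x^2)·Dx + (1 + 3·x + 2·x^2)·Dx^2  (order 2).
h: a_k = 4, 12, 16, 12, 22/3, 8/3, 68/45, -4/45, …
ICs: h(0) = 4, h′(0) = 12.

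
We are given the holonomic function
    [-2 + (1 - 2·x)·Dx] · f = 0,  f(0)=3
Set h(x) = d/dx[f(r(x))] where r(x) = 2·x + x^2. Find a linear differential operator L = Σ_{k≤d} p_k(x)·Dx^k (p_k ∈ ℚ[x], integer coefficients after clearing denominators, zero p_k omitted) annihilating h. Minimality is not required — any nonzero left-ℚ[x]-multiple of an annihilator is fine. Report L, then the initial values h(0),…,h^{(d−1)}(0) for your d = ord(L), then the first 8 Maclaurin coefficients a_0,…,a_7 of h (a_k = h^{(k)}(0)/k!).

L = (9 + 12·x + 6·x^2) + (-1 + 3·x + 6·x^2 + 2·x^3)·Dx  (order 1).
h: a_k = 12, 108, 720, 4272, 23760, 126864, 658560, 3348864, …
ICs: h(0) = 12.

f: a_k = 3, 6, 12, 24, 48, 96, 192, 384, …
h₀=f(r): pull back L_f along r ⇒ L₀.
Derive L from L₀ (diff closure).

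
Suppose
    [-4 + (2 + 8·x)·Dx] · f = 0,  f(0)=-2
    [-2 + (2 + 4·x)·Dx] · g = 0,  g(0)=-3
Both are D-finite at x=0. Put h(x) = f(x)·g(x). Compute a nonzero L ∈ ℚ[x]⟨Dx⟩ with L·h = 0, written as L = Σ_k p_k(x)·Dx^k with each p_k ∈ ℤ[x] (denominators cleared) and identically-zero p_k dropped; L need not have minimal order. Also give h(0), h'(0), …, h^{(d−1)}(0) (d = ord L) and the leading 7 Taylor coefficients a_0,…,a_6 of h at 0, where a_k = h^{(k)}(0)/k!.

L = (-3 - 8·x) + (1 + 6·x + 8·x^2)·Dx  (order 1).
h: a_k = 6, 18, -3, 9, -111/4, 351/4, -2271/8, …
ICs: h(0) = 6.

f: a_k = -2, -4, 4, -8, 20, -56, 168, …
g: a_k = -3, -3, 3/2, -3/2, 15/8, -21/8, 63/16, …
L₀ := L_f ⊗_s L_g (sym. prod.), ord ≤ 1.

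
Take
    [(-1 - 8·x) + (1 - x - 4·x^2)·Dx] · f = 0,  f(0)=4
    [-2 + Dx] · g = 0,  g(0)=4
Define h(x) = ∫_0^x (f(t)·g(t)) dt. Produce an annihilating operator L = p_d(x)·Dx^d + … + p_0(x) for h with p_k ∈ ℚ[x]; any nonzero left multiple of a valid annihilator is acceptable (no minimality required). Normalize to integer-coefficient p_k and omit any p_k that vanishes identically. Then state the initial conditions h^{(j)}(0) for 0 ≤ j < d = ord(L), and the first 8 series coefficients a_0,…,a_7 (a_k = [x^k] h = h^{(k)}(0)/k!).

L = (3 + 6·x - 8·x^2)·Dx + (-1 + x + 4·x^2)·Dx^2  (order 2).
h: a_k = 0, 16, 24, 48, 268/3, 944/5, 5944/15, 39568/45, …
ICs: h(0) = 0, h′(0) = 16.

f: a_k = 4, 4, 20, 36, 116, 260, 724, 1764, …
g: a_k = 4, 8, 8, 16/3, 8/3, 16/15, 16/45, 32/315, …
Product ⇒ symmetric product L₀, ord ≤ 1.
h=∫₀ˣh₀: take L = L₀·Dx.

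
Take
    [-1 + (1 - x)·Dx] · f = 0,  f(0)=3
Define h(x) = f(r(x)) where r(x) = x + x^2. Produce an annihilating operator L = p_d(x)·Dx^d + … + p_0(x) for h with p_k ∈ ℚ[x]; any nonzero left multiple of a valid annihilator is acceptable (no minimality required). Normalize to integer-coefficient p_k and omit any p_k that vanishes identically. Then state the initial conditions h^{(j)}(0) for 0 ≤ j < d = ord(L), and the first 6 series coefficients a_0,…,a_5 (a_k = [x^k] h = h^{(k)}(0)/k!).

L = (1 + 2·x) + (-1 + x + x^2)·Dx  (order 1).
h: a_k = 3, 3, 6, 9, 15, 24, …
ICs: h(0) = 3.

f: a_k = 3, 3, 3, 3, 3, 3, …
h₀=f(r): pull back L_f along r ⇒ L₀.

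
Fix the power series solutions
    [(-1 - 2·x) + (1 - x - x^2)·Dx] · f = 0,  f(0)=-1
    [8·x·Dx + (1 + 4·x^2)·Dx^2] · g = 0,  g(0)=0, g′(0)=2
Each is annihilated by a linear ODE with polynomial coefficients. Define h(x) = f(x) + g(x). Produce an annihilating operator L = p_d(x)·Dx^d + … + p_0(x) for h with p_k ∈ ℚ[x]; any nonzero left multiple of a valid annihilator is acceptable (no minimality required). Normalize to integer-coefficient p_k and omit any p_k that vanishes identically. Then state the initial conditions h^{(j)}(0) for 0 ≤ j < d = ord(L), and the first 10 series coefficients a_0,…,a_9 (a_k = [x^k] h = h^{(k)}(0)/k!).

L = (-16 + 64·x + 400·x^2 + 576·x^3 + 696·x^4 + 96·x^6)·Dx + (13 + 24·x + 22·x^2 + 204·x^3 + 548·x^4 + 488·x^5 + 48·x^6 + 96·x^7)·Dx^2 + (-2 - 5·x - 14·x^2 + 2·x^3 - 13·x^4 + 92·x^5 + 48·x^6 + 16·x^7 + 16·x^8)·Dx^3  (order 3).
h: a_k = -1, 1, -2, -17/3, -5, -8/5, -13, -275/7, -34, 17/9, …
ICs: h(0) = -1, h′(0) = 1, h′′(0) = -4.

f: a_k = -1, -1, -2, -3, -5, -8, -13, -21, -34, -55, …
g: a_k = 0, 2, 0, -8/3, 0, 32/5, 0, -128/7, 0, 512/9, …
L₀ := lclm(L_f,L_g); ord L₀ ≤ 1+2.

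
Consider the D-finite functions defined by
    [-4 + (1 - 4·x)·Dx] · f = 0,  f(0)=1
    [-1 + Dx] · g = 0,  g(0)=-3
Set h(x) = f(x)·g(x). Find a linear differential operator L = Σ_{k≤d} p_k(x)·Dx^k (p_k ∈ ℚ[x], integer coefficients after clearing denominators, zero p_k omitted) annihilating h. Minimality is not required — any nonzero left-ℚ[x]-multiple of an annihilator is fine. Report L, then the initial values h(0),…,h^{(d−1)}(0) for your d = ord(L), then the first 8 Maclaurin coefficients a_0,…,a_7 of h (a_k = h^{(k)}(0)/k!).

L = (5 - 4·x) + (-1 + 4·x)·Dx  (order 1).
h: a_k = -3, -15, -123/2, -493/2, -7889/8, -157781/40, -757349/48, -106028861/1680, …
ICs: h(0) = -3.

f: a_k = 1, 4, 16, 64, 256, 1024, 4096, 16384, …
g: a_k = -3, -3, -3/2, -1/2, -1/8, -1/40, -1/240, -1/1680, …
f·g: L₀ = L_f ⊗_s L_g, ord ≤ 1·1.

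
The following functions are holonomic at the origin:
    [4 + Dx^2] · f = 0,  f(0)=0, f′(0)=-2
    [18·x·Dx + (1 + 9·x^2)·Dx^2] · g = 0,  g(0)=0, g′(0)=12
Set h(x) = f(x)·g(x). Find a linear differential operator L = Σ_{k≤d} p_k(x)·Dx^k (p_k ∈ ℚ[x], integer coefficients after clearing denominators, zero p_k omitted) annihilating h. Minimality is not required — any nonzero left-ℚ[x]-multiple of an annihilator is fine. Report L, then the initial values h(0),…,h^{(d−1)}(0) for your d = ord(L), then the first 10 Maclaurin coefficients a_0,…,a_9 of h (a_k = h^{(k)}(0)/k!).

L = (2080 + 50256·x^2 + 89424·x^4 + 186624·x^6 + 419904·x^8) + (3168·x + 38880·x^3 + 139968·x^5 + 419904·x^7)·Dx + (572 + 13788·x^2 + 33048·x^4 + 93312·x^6 + 209952·x^8)·Dx^2 + (792·x + 9720·x^3 + 34992·x^5 + 104976·x^7)·Dx^3 + (13 + 306·x^2 + 2673·x^4 + 11664·x^6 + 26244·x^8)·Dx^4  (order 4).
h: a_k = 0, 0, -24, 0, 88, 0, -440, 0, 41528/15, 0, …
ICs: h(0) = 0, h′(0) = 0, h′′(0) = -48, h′′′(0) = 0.

f: a_k = 0, -2, 0, 4/3, 0, -4/15, 0, 8/315, 0, -4/2835, …
g: a_k = 0, 12, 0, -36, 0, 972/5, 0, -8748/7, 0, 8748, …
h₀=f·g: eliminate ⇒ L₀, order ≤ 2·2.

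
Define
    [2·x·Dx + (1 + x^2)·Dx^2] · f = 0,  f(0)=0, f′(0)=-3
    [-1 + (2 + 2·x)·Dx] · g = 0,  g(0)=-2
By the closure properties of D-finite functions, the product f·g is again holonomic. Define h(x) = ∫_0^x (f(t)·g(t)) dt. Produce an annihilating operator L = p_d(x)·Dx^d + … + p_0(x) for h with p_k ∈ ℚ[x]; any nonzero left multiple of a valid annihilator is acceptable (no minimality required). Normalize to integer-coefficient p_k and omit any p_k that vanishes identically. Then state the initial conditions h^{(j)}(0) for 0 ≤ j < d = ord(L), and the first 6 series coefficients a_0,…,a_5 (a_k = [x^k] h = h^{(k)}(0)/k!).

f: a_k = 0, -3, 0, 1, 0, -3/5, …
g: a_k = -2, -1, 1/4, -1/8, 5/64, -7/128, …
f·g: L₀ = L_f ⊗_s L_g, ord ≤ 2·1.
h=∫₀ˣh₀: take L = L₀·Dx.
L = (3 - 4·x - x^2)·Dx + (-4 + 4·x + 12·x^2 + 4·x^3)·Dx^2 + (4 + 8·x + 8·x^2 + 8·x^3 + 4·x^4)·Dx^3  (order 3).
h: a_k = 0, 0, 3, 1, -11/16, -1/8, …
ICs: h(0) = 0, h′(0) = 0, h′′(0) = 6.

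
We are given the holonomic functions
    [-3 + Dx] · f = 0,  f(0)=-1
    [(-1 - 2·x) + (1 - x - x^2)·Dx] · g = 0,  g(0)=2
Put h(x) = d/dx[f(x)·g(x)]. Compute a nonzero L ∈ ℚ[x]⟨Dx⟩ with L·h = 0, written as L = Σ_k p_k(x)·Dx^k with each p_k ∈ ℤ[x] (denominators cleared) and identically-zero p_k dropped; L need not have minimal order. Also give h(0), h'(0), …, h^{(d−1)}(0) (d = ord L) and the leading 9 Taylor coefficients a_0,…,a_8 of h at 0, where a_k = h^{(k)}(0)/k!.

f: a_k = -1, -3, -9/2, -9/2, -27/8, -81/40, -81/80, -243/560, -729/4480, …
g: a_k = 2, 2, 4, 6, 10, 16, 26, 42, 68, …
Product ⇒ symmetric product L₀, ord ≤ 1.
h₀' ⇒ L via d/dx closure of L₀.
L = (19 - 6·x - 21·x^2 + 6·x^3 + 9·x^4) + (-4 + 5·x + 6·x^2 - 4·x^3 - 3·x^4)·Dx  (order 1).
h: a_k = -8, -38, -108, -247, -509, -19869/20, -18777/10, -972481/280, -3540573/560, …
ICs: h(0) = -8.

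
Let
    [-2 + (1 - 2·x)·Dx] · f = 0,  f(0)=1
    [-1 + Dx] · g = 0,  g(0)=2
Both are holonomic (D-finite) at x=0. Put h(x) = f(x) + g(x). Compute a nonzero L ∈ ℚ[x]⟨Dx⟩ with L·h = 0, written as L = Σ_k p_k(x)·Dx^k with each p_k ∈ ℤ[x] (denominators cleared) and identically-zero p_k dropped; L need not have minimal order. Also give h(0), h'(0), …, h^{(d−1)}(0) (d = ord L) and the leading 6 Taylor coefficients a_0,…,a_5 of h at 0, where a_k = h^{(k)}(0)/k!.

L = (-6 - 4·x) + (7 + 4·x - 4·x^2)·Dx + (-1 + 4·x^2)·Dx^2  (order 2).
h: a_k = 3, 4, 5, 25/3, 193/12, 1921/60, …
ICs: h(0) = 3, h′(0) = 4.

f: a_k = 1, 2, 4, 8, 16, 32, …
g: a_k = 2, 2, 1, 1/3, 1/12, 1/60, …
h₀=f+g: left-lcm gives L₀, ord ≤ 2.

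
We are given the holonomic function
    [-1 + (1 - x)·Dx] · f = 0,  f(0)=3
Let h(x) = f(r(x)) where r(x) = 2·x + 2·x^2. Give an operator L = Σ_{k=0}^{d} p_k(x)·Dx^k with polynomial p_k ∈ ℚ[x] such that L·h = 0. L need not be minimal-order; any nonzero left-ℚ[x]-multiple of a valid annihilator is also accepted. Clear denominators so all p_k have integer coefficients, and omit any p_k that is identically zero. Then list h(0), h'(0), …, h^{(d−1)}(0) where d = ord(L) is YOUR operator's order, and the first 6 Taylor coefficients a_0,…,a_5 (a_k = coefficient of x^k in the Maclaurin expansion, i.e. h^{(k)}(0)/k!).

f: a_k = 3, 3, 3, 3, 3, 3, …
h₀=f(r): pull back L_f along r ⇒ L₀.
L = (2 + 4·x) + (-1 + 2·x + 2·x^2)·Dx  (order 1).
h: a_k = 3, 6, 18, 48, 132, 360, …
ICs: h(0) = 3.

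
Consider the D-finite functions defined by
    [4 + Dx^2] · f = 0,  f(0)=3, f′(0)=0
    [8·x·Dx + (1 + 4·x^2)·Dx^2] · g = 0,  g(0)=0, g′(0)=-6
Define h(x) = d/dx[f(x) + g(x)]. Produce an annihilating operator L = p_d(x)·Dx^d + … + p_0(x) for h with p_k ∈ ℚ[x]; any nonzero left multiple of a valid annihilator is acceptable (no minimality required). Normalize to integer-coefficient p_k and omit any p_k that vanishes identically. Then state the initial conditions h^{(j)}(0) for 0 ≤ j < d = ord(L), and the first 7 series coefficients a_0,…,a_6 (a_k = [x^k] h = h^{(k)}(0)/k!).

f: a_k = 3, 0, -6, 0, 2, 0, -4/15, …
g: a_k = 0, -6, 0, 8, 0, -96/5, 0, …
h₀=f+g: left-lcm gives L₀, ord ≤ 4.
h=h₀': d/dx-closure on L₀ ⇒ L.
L = (-352·x + 1792·x^3 + 512·x^5) + (-4 + 112·x^2 + 576·x^4 + 256·x^6)·Dx + (-88·x + 448·x^3 + 128·x^5)·Dx^2 + (-1 + 28·x^2 + 144·x^4 + 64·x^6)·Dx^3  (order 3).
h: a_k = -6, -12, 24, 8, -96, -8/5, 384, …
ICs: h(0) = -6, h′(0) = -12, h′′(0) = 48.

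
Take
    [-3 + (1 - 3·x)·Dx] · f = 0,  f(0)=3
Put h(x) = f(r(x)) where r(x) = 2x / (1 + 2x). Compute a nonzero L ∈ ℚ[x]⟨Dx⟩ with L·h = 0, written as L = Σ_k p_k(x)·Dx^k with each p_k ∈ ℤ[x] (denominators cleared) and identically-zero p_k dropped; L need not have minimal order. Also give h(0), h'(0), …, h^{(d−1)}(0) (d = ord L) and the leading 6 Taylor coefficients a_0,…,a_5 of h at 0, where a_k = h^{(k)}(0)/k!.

L = 6 + (-1 + 2·x + 8·x^2)·Dx  (order 1).
h: a_k = 3, 18, 72, 288, 1152, 4608, …
ICs: h(0) = 3.

f: a_k = 3, 9, 27, 81, 243, 729, …
Substitute x→r, Dx→(1/r')Dx; clear ⇒ L₀.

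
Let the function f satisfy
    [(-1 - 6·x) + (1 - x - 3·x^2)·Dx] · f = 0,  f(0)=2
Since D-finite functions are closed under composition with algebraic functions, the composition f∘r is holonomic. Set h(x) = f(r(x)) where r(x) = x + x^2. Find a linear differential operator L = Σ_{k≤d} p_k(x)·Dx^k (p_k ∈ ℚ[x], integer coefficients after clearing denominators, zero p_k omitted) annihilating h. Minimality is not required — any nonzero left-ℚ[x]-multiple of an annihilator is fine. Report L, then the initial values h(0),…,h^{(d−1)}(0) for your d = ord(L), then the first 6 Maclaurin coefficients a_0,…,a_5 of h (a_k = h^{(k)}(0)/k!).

L = (1 + 8·x + 18·x^2 + 12·x^3) + (-1 + x + 4·x^2 + 6·x^3 + 3·x^4)·Dx  (order 1).
h: a_k = 2, 2, 10, 30, 88, 274, …
ICs: h(0) = 2.

f: a_k = 2, 2, 8, 14, 38, 80, …
Change of var in L_f (x↦r) gives L₀.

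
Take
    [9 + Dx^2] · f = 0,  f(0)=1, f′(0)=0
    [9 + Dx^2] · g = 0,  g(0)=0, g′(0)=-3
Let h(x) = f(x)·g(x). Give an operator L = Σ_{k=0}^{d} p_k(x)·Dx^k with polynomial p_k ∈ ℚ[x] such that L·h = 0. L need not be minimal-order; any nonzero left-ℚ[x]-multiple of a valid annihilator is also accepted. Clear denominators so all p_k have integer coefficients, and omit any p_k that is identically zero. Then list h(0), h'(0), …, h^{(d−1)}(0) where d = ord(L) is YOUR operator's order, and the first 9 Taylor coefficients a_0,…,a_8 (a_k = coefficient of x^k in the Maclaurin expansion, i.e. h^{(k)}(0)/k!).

L = 36·Dx + Dx^3  (order 3).
h: a_k = 0, -3, 0, 18, 0, -162/5, 0, 972/35, 0, …
ICs: h(0) = 0, h′(0) = -3, h′′(0) = 0.

f: a_k = 1, 0, -9/2, 0, 27/8, 0, -81/80, 0, 729/4480, …
g: a_k = 0, -3, 0, 9/2, 0, -81/40, 0, 243/560, 0, …
Product ⇒ symmetric product L₀, ord ≤ 4.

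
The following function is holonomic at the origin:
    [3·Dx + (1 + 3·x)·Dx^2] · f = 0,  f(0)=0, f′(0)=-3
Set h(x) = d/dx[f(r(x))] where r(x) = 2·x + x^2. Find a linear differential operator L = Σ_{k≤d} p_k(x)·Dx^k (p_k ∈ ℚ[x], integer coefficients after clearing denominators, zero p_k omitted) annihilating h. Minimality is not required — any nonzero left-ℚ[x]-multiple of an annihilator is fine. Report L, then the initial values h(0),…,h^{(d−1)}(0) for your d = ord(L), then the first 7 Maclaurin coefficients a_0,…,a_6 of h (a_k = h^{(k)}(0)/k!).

f: a_k = 0, -3, 9/2, -9, 81/4, -243/5, 243/2, …
h₀=f(r): pull back L_f along r ⇒ L₀.
Derive L from L₀ (diff closure).
L = (5 + 6·x + 3·x^2) + (1 + 7·x + 9·x^2 + 3·x^3)·Dx  (order 1).
h: a_k = -6, 30, -162, 882, -4806, 26190, -142722, …
ICs: h(0) = -6.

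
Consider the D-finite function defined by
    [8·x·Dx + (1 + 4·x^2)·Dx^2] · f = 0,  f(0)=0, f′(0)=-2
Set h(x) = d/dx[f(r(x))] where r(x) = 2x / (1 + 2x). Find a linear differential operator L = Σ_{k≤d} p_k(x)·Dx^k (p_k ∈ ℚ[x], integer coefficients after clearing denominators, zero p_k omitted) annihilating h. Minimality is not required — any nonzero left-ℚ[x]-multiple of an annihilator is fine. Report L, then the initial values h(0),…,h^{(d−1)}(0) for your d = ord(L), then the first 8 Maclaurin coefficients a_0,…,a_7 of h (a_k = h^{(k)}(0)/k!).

f: a_k = 0, -2, 0, 8/3, 0, -32/5, 0, 128/7, …
Change of var in L_f (x↦r) gives L₀.
Differentiate: ansatz ord ≤ ord L₀ ⇒ L.
L = (4 + 40·x) + (1 + 4·x + 20·x^2)·Dx  (order 1).
h: a_k = -4, 16, 16, -384, 1216, 2816, -35584, 86016, …
ICs: h(0) = -4.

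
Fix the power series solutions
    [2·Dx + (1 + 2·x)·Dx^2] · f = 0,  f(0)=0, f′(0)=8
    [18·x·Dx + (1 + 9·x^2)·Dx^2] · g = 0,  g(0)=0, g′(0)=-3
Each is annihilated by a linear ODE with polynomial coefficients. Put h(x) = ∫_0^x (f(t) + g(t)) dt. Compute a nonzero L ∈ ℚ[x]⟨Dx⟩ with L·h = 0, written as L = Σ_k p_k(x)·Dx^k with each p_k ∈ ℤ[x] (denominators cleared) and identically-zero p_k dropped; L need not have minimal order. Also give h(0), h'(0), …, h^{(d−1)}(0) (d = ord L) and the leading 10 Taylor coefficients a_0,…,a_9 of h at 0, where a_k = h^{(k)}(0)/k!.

L = (-18 - 108·x + 486·x^2 + 324·x^3)·Dx^2 + (-13 - 36·x + 135·x^2 + 972·x^3 + 648·x^4)·Dx^3 + (-1 + 7·x + 18·x^2 + 81·x^3 + 243·x^4 + 162·x^5)·Dx^4  (order 4).
h: a_k = 0, 0, 5/2, -8/3, 59/12, -16/5, -23/6, -128/21, 2699/56, -128/9, …
ICs: h(0) = 0, h′(0) = 0, h′′(0) = 5, h′′′(0) = -16.

f: a_k = 0, 8, -8, 32/3, -16, 128/5, -128/3, 512/7, -128, 2048/9, …
g: a_k = 0, -3, 0, 9, 0, -243/5, 0, 2187/7, 0, -2187, …
h₀=f+g: left-lcm gives L₀, ord ≤ 4.
∫: right-multiply L₀ by Dx.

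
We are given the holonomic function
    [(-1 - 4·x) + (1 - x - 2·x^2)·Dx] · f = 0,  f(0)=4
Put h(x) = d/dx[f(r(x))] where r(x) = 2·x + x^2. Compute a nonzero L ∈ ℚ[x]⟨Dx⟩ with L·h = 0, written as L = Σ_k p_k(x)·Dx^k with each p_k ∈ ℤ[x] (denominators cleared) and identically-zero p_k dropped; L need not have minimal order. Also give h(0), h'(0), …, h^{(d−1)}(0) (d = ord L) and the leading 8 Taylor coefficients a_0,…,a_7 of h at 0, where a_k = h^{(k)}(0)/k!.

L = (13 + 52·x + 186·x^2 + 160·x^3 + 40·x^4) + (-1 - 5·x + 26·x^2 + 62·x^3 + 40·x^4 + 8·x^5)·Dx  (order 1).
h: a_k = 8, 104, 624, 3824, 21080, 112824, 585312, 2976864, …
ICs: h(0) = 8.

f: a_k = 4, 4, 12, 20, 44, 84, 172, 340, …
Substitute x→r, Dx→(1/r')Dx; clear ⇒ L₀.
Differentiate: ansatz ord ≤ ord L₀ ⇒ L.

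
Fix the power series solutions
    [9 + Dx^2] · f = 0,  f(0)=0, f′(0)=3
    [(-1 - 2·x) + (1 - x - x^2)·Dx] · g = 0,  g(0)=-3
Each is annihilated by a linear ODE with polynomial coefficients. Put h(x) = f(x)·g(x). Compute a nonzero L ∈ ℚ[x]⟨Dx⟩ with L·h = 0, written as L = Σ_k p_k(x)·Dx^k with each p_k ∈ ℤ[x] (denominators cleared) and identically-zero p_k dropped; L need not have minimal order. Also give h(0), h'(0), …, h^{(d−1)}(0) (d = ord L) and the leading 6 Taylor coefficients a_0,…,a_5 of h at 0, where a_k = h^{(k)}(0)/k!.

f: a_k = 0, 3, 0, -9/2, 0, 81/40, …
g: a_k = -3, -3, -6, -9, -15, -24, …
Sym-product of L_f,L_g gives L₀ (≤ ord 2).
L = (-7 + 9·x + 9·x^2) + (2 + 4·x)·Dx + (-1 + x + x^2)·Dx^2  (order 2).
h: a_k = 0, -9, -9, -9/2, -27/2, -963/40, …
ICs: h(0) = 0, h′(0) = -9.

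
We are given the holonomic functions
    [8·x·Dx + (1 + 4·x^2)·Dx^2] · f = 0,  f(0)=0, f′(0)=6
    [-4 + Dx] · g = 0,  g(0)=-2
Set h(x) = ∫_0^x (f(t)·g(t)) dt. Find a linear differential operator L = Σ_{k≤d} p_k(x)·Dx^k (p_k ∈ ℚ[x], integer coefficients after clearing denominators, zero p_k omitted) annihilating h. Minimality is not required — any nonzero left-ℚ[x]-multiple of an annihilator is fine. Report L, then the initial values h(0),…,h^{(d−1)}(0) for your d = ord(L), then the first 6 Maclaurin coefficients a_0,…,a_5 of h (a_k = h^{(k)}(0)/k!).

L = (16 - 32·x + 64·x^2)·Dx + (-8 + 8·x - 32·x^2)·Dx^2 + (1 + 4·x^2)·Dx^3  (order 3).
h: a_k = 0, 0, -6, -16, -20, -64/5, …
ICs: h(0) = 0, h′(0) = 0, h′′(0) = -12.

f: a_k = 0, 6, 0, -8, 0, 96/5, …
g: a_k = -2, -8, -16, -64/3, -64/3, -256/15, …
f·g: L₀ = L_f ⊗_s L_g, ord ≤ 2·1.
h=∫₀ˣh₀: take L = L₀·Dx.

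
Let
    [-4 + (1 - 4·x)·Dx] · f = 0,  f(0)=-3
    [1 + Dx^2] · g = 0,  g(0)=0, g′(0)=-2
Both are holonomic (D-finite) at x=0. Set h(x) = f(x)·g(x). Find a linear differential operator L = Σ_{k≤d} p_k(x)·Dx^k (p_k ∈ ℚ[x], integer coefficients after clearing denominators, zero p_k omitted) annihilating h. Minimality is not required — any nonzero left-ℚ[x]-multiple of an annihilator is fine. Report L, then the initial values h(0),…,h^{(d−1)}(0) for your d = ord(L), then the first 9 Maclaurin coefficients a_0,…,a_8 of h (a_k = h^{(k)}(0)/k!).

L = (-1 + 4·x) + 8·Dx + (-1 + 4·x)·Dx^2  (order 2).
h: a_k = 0, 6, 24, 95, 380, 30401/20, 30401/5, 20429471/840, 20429471/210, …
ICs: h(0) = 0, h′(0) = 6.

f: a_k = -3, -12, -48, -192, -768, -3072, -12288, -49152, -196608, …
g: a_k = 0, -2, 0, 1/3, 0, -1/60, 0, 1/2520, 0, …
Sym-product of L_f,L_g gives L₀ (≤ ord 2).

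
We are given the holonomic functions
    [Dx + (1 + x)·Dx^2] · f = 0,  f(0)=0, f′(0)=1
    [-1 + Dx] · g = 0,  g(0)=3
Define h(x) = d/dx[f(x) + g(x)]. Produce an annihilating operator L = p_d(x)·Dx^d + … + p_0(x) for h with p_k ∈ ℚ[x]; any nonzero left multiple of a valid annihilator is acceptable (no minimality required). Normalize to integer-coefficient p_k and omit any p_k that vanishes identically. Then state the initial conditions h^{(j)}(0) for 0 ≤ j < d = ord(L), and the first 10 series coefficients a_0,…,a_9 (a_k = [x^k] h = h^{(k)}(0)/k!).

f: a_k = 0, 1, -1/2, 1/3, -1/4, 1/5, -1/6, 1/7, -1/8, 1/9, …
g: a_k = 3, 3, 3/2, 1/2, 1/8, 1/40, 1/240, 1/1680, 1/13440, 1/120960, …
h₀=f+g: left-lcm gives L₀, ord ≤ 3.
Derive L from L₀ (diff closure).
L = (-3 - x) + (1 - 2·x - x^2)·Dx + (2 + 3·x + x^2)·Dx^2  (order 2).
h: a_k = 4, 2, 5/2, -1/2, 9/8, -39/40, 241/240, -1679/1680, 13441/13440, -120959/120960, …
ICs: h(0) = 4, h′(0) = 2.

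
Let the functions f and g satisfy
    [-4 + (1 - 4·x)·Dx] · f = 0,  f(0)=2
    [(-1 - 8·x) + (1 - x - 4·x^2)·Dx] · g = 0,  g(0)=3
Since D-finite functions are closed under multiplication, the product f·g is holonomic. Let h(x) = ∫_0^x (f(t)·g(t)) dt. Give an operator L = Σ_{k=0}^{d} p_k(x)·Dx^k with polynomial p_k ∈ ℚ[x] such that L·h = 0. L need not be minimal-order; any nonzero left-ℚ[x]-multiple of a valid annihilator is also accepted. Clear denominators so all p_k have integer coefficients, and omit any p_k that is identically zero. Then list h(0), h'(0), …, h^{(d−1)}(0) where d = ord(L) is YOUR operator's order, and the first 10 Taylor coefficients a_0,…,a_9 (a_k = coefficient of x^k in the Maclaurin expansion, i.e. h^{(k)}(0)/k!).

L = (-5 + 48·x^2)·Dx + (1 - 5·x + 16·x^3)·Dx^2  (order 2).
h: a_k = 0, 6, 15, 50, 327/2, 558, 1925, 47286/7, 95895/4, 258050/3, …
ICs: h(0) = 0, h′(0) = 6.

f: a_k = 2, 8, 32, 128, 512, 2048, 8192, 32768, 131072, 524288, …
g: a_k = 3, 3, 15, 27, 87, 195, 543, 1323, 3495, 8787, …
f·g: L₀ = L_f ⊗_s L_g, ord ≤ 1·1.
h=∫₀ˣh₀: take L = L₀·Dx.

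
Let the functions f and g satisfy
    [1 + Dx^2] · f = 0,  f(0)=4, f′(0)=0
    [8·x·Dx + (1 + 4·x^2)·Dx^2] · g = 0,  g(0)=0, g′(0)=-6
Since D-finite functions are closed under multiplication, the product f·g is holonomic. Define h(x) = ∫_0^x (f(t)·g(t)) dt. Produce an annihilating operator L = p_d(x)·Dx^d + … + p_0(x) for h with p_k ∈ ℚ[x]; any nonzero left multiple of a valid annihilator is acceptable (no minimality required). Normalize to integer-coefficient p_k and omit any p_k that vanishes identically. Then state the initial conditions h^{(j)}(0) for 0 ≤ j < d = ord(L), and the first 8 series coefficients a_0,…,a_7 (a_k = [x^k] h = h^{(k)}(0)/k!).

L = (85 + 944·x^2 + 416·x^4 + 256·x^6 + 256·x^8)·Dx + (144·x + 704·x^3 + 768·x^5 + 1024·x^7)·Dx^2 + (90 + 992·x^2 + 576·x^4 + 512·x^6 + 512·x^8)·Dx^3 + (144·x + 704·x^3 + 768·x^5 + 1024·x^7)·Dx^4 + (5 + 48·x^2 + 160·x^4 + 256·x^6 + 256·x^8)·Dx^5  (order 5).
h: a_k = 0, 0, -12, 0, 11, 0, -469/30, 0, …
ICs: h(0) = 0, h′(0) = 0, h′′(0) = -24, h′′′(0) = 0, h′′′′(0) = 264.

f: a_k = 4, 0, -2, 0, 1/6, 0, -1/180, 0, …
g: a_k = 0, -6, 0, 8, 0, -96/5, 0, 384/7, …
f·g: L₀ = L_f ⊗_s L_g, ord ≤ 2·2.
h=∫h₀ ⇒ L = L₀·Dx.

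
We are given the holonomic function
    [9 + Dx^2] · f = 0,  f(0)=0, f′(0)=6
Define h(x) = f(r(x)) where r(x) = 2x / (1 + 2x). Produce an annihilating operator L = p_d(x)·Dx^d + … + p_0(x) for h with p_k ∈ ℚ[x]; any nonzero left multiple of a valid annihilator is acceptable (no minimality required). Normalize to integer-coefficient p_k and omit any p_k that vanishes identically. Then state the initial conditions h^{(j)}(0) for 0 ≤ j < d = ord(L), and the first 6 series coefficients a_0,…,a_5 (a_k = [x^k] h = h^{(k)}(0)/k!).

f: a_k = 0, 6, 0, -9, 0, 81/20, …
Change of var in L_f (x↦r) gives L₀.
L = 36 + (4 + 24·x + 48·x^2 + 32·x^3)·Dx + (1 + 8·x + 24·x^2 + 32·x^3 + 16·x^4)·Dx^2  (order 2).
h: a_k = 0, 12, -24, -24, 336, -7032/5, …
ICs: h(0) = 0, h′(0) = 12.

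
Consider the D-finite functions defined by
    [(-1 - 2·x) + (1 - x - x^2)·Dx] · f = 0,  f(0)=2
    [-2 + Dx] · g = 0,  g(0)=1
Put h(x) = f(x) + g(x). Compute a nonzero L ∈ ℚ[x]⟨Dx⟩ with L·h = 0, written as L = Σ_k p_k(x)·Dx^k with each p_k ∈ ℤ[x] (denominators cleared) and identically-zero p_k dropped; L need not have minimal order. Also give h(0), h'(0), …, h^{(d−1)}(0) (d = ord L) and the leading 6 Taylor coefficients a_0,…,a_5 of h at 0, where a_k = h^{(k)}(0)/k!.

f: a_k = 2, 2, 4, 6, 10, 16, …
g: a_k = 1, 2, 2, 4/3, 2/3, 4/15, …
Weyl lclm of L_f,L_g ⇒ L₀ (ord ≤ 2).
L = (-4 - 8·x - 24·x^2 - 8·x^3) + (14·x + 10·x^2 - 8·x^3 - 4·x^4)·Dx + (1 - 5·x + x^2 + 6·x^3 + 2·x^4)·Dx^2  (order 2).
h: a_k = 3, 4, 6, 22/3, 32/3, 244/15, …
ICs: h(0) = 3, h′(0) = 4.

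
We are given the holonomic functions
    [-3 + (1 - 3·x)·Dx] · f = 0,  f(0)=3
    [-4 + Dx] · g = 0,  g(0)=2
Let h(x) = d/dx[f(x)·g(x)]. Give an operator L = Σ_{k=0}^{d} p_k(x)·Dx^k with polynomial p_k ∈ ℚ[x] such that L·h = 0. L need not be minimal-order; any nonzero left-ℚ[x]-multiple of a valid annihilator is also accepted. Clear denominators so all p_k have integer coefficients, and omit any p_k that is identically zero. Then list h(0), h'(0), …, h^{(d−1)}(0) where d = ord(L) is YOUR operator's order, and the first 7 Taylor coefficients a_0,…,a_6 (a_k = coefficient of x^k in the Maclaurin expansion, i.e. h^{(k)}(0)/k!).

f: a_k = 3, 9, 27, 81, 243, 729, 2187, …
g: a_k = 2, 8, 16, 64/3, 64/3, 256/15, 512/45, …
h₀=f·g: eliminate ⇒ L₀, order ≤ 1·1.
Derive L from L₀ (diff closure).
L = (58 - 168·x + 144·x^2) + (-7 + 33·x - 36·x^2)·Dx  (order 1).
h: a_k = 42, 348, 1758, 7288, 27586, 497572/5, 5226554/15, …
ICs: h(0) = 42.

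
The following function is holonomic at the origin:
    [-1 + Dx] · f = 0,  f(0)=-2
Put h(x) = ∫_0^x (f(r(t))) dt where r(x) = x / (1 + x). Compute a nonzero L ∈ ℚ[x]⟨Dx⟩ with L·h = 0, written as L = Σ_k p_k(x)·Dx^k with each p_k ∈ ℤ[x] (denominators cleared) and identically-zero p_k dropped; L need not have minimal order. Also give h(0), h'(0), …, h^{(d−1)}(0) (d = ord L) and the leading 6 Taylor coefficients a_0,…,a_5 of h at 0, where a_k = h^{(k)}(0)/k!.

L = -Dx + (1 + 2·x + x^2)·Dx^2  (order 2).
h: a_k = 0, -2, -1, 1/3, -1/12, -1/60, …
ICs: h(0) = 0, h′(0) = -2.

f: a_k = -2, -2, -1, -1/3, -1/12, -1/60, …
Substitute x→r, Dx→(1/r')Dx; clear ⇒ L₀.
h=∫₀ˣh₀: take L = L₀·Dx.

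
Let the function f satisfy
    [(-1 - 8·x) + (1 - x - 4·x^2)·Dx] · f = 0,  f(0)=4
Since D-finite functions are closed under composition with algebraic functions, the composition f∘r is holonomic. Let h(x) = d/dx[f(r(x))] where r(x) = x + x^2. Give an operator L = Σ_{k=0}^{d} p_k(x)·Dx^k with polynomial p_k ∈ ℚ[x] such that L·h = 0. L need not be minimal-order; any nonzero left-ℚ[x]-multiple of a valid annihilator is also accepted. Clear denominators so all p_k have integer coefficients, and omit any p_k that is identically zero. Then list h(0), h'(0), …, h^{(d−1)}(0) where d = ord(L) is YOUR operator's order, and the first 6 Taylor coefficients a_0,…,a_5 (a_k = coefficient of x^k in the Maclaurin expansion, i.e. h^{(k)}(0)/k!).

f: a_k = 4, 4, 20, 36, 116, 260, …
Change of var in L_f (x↦r) gives L₀.
Derive L from L₀ (diff closure).
L = (12 + 78·x + 246·x^2 + 656·x^3 + 1128·x^4 + 960·x^5 + 320·x^6) + (-1 - 9·x - 9·x^2 + 66·x^3 + 220·x^4 + 312·x^5 + 224·x^6 + 64·x^7)·Dx  (order 1).
h: a_k = 4, 48, 228, 976, 4160, 16536, …
ICs: h(0) = 4.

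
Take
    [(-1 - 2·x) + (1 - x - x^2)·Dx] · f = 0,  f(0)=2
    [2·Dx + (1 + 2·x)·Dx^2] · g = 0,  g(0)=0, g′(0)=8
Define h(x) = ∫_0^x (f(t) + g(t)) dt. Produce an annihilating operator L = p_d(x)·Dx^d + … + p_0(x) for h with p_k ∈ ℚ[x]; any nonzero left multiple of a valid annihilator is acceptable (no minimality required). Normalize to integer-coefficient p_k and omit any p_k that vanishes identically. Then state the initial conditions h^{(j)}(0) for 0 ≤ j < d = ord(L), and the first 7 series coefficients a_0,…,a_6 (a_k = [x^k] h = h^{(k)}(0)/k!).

L = (34 + 92·x + 116·x^2 + 48·x^3 + 24·x^4)·Dx^2 + (5 + 60·x + 170·x^2 + 180·x^3 + 100·x^4 + 40·x^5)·Dx^3 + (-3 - 11·x - 5·x^2 + 20·x^3 + 30·x^4 + 24·x^5 + 8·x^6)·Dx^4  (order 4).
h: a_k = 0, 2, 5, -4/3, 25/6, -6/5, 104/15, …
ICs: h(0) = 0, h′(0) = 2, h′′(0) = 10, h′′′(0) = -8.

f: a_k = 2, 2, 4, 6, 10, 16, 26, …
g: a_k = 0, 8, -8, 32/3, -16, 128/5, -128/3, …
L₀ := lclm(L_f,L_g); ord L₀ ≤ 1+2.
h=∫h₀ ⇒ L = L₀·Dx.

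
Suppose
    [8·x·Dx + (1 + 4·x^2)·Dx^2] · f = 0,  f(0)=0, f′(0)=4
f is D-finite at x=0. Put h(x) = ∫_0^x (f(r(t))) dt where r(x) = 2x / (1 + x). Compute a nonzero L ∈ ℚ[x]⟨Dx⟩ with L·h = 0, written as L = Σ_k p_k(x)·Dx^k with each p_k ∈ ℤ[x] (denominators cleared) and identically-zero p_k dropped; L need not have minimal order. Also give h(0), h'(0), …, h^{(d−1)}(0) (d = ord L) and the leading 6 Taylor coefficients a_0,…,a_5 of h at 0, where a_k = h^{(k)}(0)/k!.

f: a_k = 0, 4, 0, -16/3, 0, 64/5, …
h₀=f(r): pull back L_f along r ⇒ L₀.
∫: right-multiply L₀ by Dx.
L = (2 + 34·x)·Dx^2 + (1 + 2·x + 17·x^2)·Dx^3  (order 3).
h: a_k = 0, 0, 4, -8/3, -26/3, 24, …
ICs: h(0) = 0, h′(0) = 0, h′′(0) = 8.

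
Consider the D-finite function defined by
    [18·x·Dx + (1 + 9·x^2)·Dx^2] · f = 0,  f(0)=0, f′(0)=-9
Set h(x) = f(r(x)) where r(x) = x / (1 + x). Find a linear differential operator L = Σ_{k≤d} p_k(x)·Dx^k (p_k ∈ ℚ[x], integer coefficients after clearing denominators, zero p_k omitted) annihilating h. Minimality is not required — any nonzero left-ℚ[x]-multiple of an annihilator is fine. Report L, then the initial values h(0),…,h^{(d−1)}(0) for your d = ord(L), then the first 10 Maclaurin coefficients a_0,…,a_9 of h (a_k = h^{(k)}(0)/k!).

L = (2 + 20·x)·Dx + (1 + 2·x + 10·x^2)·Dx^2  (order 2).
h: a_k = 0, -9, 9, 18, -72, 36/5, 468, -5976/7, -2016, 10224, …
ICs: h(0) = 0, h′(0) = -9.

f: a_k = 0, -9, 0, 27, 0, -729/5, 0, 6561/7, 0, -6561, …
h₀=f(r): pull back L_f along r ⇒ L₀.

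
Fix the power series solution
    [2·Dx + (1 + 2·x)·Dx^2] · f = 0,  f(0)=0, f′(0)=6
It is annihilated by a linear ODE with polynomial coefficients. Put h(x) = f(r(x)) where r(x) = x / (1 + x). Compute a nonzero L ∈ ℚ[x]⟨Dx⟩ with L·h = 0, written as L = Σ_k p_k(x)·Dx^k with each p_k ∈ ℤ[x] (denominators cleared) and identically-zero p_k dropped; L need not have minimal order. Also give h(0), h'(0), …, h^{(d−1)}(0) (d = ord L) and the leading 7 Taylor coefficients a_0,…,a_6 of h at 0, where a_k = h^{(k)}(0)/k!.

f: a_k = 0, 6, -6, 8, -12, 96/5, -32, …
Substitute x→r, Dx→(1/r')Dx; clear ⇒ L₀.
L = (4 + 6·x)·Dx + (1 + 4·x + 3·x^2)·Dx^2  (order 2).
h: a_k = 0, 6, -12, 26, -60, 726/5, -364, …
ICs: h(0) = 0, h′(0) = 6.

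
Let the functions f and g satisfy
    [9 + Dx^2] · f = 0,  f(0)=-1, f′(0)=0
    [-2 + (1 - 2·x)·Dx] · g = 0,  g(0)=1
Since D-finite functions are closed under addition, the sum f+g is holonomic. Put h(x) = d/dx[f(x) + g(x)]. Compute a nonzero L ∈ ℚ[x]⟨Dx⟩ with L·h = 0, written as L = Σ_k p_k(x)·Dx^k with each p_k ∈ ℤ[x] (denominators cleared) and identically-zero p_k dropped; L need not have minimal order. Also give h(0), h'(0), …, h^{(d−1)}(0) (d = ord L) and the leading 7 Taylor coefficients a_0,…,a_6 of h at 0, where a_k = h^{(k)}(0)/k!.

L = (684 - 432·x + 432·x^2) + (-99 + 306·x - 324·x^2 + 216·x^3)·Dx + (76 - 48·x + 48·x^2)·Dx^2 + (-11 + 34·x - 36·x^2 + 24·x^3)·Dx^3  (order 3).
h: a_k = 2, 17, 24, 101/2, 160, 15603/40, 896, …
ICs: h(0) = 2, h′(0) = 17, h′′(0) = 48.

f: a_k = -1, 0, 9/2, 0, -27/8, 0, 81/80, …
g: a_k = 1, 2, 4, 8, 16, 32, 64, …
h₀=f+g: left-lcm gives L₀, ord ≤ 3.
h=h₀': d/dx-closure on L₀ ⇒ L.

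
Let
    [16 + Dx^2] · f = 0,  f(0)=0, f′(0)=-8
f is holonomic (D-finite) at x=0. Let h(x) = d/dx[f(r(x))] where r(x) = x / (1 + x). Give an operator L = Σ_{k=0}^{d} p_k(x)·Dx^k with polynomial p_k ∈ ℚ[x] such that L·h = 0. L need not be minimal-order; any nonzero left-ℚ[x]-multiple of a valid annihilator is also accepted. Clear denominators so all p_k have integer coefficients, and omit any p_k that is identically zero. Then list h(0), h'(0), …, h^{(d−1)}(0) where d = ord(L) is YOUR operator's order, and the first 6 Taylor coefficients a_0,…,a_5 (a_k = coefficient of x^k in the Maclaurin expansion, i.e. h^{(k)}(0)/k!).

f: a_k = 0, -8, 0, 64/3, 0, -256/15, …
Change of var in L_f (x↦r) gives L₀.
Differentiate: ansatz ord ≤ ord L₀ ⇒ L.
L = (22 + 12·x + 6·x^2) + (6 + 18·x + 18·x^2 + 6·x^3)·Dx + (1 + 4·x + 6·x^2 + 4·x^3 + x^4)·Dx^2  (order 2).
h: a_k = -8, 16, 40, -224, 1544/3, -720, …
ICs: h(0) = -8, h′(0) = 16.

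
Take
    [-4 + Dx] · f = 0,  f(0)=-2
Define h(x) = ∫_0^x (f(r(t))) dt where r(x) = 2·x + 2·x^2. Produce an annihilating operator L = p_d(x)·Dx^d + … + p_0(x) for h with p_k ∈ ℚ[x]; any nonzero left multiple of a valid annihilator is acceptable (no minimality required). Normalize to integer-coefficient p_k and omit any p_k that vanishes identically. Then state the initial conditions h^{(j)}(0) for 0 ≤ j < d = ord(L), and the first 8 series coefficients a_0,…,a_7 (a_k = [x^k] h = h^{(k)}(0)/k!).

f: a_k = -2, -8, -16, -64/3, -64/3, -256/15, -512/45, -2048/315, …
Substitute x→r, Dx→(1/r')Dx; clear ⇒ L₀.
h=∫h₀ ⇒ L = L₀·Dx.
L = (-8 - 16·x)·Dx + Dx^2  (order 2).
h: a_k = 0, -2, -8, -80/3, -224/3, -2752/15, -18176/45, -255488/315, …
ICs: h(0) = 0, h′(0) = -2.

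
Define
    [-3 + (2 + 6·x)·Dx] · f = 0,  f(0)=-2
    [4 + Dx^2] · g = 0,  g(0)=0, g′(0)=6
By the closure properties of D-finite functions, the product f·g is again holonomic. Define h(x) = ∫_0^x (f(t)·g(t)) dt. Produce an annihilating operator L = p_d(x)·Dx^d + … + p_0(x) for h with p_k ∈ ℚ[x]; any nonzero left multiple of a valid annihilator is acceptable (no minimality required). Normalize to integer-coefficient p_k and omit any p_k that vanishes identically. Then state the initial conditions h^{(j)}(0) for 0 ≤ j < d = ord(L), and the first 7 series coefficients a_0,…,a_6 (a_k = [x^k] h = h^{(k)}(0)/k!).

f: a_k = -2, -3, 9/4, -27/8, 405/64, -1701/128, 15309/512, …
g: a_k = 0, 6, 0, -4, 0, 4/5, 0, …
Product ⇒ symmetric product L₀, ord ≤ 2.
∫: right-multiply L₀ by Dx.
L = (43 + 96·x + 144·x^2)·Dx + (-12 - 36·x)·Dx^2 + (4 + 24·x + 36·x^2)·Dx^3  (order 3).
h: a_k = 0, 0, -6, -6, 43/8, -33/20, 4379/960, …
ICs: h(0) = 0, h′(0) = 0, h′′(0) = -12.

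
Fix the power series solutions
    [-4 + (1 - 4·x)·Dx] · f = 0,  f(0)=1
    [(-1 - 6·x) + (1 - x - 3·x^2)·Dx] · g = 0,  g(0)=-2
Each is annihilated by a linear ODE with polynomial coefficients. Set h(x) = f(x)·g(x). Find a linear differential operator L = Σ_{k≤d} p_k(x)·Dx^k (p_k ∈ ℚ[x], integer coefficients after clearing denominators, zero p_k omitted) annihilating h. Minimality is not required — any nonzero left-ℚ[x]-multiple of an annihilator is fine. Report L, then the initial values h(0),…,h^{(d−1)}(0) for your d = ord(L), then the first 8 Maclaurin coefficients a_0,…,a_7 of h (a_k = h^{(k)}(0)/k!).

f: a_k = 1, 4, 16, 64, 256, 1024, 4096, 16384, …
g: a_k = -2, -2, -8, -14, -38, -80, -194, -434, …
Sym-product of L_f,L_g gives L₀ (≤ ord 1).
L = (-5 + 2·x + 36·x^2) + (1 - 5·x + x^2 + 12·x^3)·Dx  (order 1).
h: a_k = -2, -10, -48, -206, -862, -3528, -14306, -57658, …
ICs: h(0) = -2.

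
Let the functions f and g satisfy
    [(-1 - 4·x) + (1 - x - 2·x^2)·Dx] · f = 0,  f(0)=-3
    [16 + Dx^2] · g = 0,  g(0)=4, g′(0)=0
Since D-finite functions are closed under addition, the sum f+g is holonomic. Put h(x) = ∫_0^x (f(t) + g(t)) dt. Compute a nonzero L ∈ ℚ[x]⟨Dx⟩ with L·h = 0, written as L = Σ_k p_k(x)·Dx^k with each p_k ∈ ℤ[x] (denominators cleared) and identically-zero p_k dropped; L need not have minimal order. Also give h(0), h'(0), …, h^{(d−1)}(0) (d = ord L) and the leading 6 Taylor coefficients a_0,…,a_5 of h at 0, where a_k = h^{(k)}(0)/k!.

f: a_k = -3, -3, -9, -15, -33, -63, …
g: a_k = 4, 0, -32, 0, 128/3, 0, …
Weyl lclm of L_f,L_g ⇒ L₀ (ord ≤ 3).
h=∫₀ˣh₀: take L = L₀·Dx.
L = (368 + 1408·x - 256·x^2 + 512·x^3 + 2560·x^4 + 2048·x^5)·Dx + (-176 + 336·x + 384·x^2 - 1024·x^3 - 384·x^4 + 1536·x^5 + 1024·x^6)·Dx^2 + (23 + 88·x - 16·x^2 + 32·x^3 + 160·x^4 + 128·x^5)·Dx^3 + (-11 + 21·x + 24·x^2 - 64·x^3 - 24·x^4 + 96·x^5 + 64·x^6)·Dx^4  (order 4).
h: a_k = 0, 1, -3/2, -41/3, -15/4, 29/15, …
ICs: h(0) = 0, h′(0) = 1, h′′(0) = -3, h′′′(0) = -82.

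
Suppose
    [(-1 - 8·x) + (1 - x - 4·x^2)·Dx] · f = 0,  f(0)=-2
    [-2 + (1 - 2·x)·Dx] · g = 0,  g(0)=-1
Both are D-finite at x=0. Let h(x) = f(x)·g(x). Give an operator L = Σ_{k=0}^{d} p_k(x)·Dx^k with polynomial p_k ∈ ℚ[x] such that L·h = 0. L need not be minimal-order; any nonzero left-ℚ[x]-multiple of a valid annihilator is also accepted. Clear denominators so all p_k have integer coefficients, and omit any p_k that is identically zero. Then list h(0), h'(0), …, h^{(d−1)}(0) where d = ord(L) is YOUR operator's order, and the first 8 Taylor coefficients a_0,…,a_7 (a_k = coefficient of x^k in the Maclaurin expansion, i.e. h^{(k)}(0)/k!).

L = (-3 - 4·x + 24·x^2) + (1 - 3·x - 2·x^2 + 8·x^3)·Dx  (order 1).
h: a_k = 2, 6, 22, 62, 182, 494, 1350, 3582, …
ICs: h(0) = 2.

f: a_k = -2, -2, -10, -18, -58, -130, -362, -882, …
g: a_k = -1, -2, -4, -8, -16, -32, -64, -128, …
Sym-product of L_f,L_g gives L₀ (≤ ord 1).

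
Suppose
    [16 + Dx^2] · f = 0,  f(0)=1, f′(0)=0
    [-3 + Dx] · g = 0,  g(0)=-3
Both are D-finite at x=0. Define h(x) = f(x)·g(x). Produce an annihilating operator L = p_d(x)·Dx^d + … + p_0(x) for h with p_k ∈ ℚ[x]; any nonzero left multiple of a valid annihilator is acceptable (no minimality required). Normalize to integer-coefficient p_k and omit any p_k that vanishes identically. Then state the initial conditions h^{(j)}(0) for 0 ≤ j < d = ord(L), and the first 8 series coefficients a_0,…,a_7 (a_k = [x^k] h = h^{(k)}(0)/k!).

f: a_k = 1, 0, -8, 0, 32/3, 0, -256/45, 0, …
g: a_k = -3, -9, -27/2, -27/2, -81/8, -243/40, -243/80, -729/560, …
h₀=f·g: eliminate ⇒ L₀, order ≤ 2·1.
L = 25 - 6·Dx + Dx^2  (order 2).
h: a_k = -3, -9, 21/2, 117/2, 527/8, 237/40, -11753/240, -25481/560, …
ICs: h(0) = -3, h′(0) = -9.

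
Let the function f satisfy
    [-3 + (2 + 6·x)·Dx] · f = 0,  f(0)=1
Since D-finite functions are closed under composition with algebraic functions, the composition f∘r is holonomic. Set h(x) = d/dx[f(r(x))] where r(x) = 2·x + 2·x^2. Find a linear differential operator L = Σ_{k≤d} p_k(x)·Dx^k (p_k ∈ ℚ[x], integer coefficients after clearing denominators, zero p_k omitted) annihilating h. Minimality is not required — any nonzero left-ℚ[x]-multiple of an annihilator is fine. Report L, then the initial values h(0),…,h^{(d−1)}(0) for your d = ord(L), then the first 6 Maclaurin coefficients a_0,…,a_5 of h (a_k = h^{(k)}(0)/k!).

f: a_k = 1, 3/2, -9/8, 27/16, -405/128, 1701/256, …
Substitute x→r, Dx→(1/r')Dx; clear ⇒ L₀.
h=h₀': d/dx-closure on L₀ ⇒ L.
L = -1 + (-1 - 8·x - 18·x^2 - 12·x^3)·Dx  (order 1).
h: a_k = 3, -3, 27/2, -117/2, 2025/8, -8829/8, …
ICs: h(0) = 3.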